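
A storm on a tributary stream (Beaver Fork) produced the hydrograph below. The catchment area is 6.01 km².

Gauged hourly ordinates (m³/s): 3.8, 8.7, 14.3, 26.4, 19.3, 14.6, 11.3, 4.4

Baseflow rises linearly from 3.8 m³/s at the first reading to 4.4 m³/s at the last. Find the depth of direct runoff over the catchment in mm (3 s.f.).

Direct runoff: 0.00, 4.81, 10.33, 22.34, 15.16, 10.37, 6.99, 0.00 m³/s; ΣQ_DR = 70.00 m³/s.
V = ΣQ_DR · Δt = 70.00 × 3600 s = 2.520 × 10^5 m³.
Over A = 6.01 km², depth = V / A = 41.9 mm.

d ≈ 41.9 mm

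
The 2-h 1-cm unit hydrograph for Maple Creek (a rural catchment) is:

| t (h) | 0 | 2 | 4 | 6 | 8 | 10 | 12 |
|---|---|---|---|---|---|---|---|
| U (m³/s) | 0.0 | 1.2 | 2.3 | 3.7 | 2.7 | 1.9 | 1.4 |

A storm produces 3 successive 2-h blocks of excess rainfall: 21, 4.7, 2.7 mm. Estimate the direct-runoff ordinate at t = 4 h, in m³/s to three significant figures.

Q ≈ 5.39 m³/s

By discrete convolution, Q_j = Σ (P_i / 10 mm) · U_{j−i}.
At t = 4 h (j=2): Q = (21/10)·2.3 + (4.7/10)·1.2 + (2.7/10)·0.0 = 5.39 m³/s.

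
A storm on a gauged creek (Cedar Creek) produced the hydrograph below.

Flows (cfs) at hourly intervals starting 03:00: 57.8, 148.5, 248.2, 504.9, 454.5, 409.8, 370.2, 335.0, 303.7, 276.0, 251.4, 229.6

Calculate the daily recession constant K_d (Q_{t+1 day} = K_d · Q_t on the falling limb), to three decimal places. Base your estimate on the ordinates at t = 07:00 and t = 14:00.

K_d ≈ 0.096

Between t = 07:00 and t = 14:00 the flow falls from 454.5 to 229.6 cfs over 7×1 h = 7 h.
Per-interval ratio K = (229.6/454.5)^(1/7) = 0.9071; K_d = K^(24/1) = 0.096.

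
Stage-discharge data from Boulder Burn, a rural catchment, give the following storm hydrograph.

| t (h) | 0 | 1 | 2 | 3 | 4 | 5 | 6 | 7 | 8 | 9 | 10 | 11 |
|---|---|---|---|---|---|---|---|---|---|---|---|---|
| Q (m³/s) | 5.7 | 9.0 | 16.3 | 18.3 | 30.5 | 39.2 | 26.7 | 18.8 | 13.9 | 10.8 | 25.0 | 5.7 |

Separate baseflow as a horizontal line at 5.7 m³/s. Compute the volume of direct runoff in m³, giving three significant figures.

V ≈ 5.45 × 10^5 m³

Direct-runoff ordinates (Q − Q_b): 0.0, 3.3, 10.6, 12.6, 24.8, 33.5, 21.0, 13.1, 8.2, 5.1, 19.3, 0.0 m³/s.
ΣQ_DR = 151.5 m³/s.
With Δt = 1 h = 3600 s, V = ΣQ_DR · Δt = 151.5 × 3600 = 5.45 × 10^5 m³.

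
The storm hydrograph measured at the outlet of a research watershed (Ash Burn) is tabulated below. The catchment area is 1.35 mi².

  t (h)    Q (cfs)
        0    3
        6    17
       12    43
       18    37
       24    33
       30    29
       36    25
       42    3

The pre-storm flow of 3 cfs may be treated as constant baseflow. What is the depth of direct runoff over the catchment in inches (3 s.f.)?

Direct runoff: 0.0, 14.0, 40.0, 34.0, 30.0, 26.0, 22.0, 0.0 cfs; ΣQ_DR = 166.0 cfs.
V = ΣQ_DR · Δt = 166.0 × 21600 s = 3.586 × 10^6 ft³.
Over A = 1.35 mi², depth = V / A = 1.14 in.

d ≈ 1.14 in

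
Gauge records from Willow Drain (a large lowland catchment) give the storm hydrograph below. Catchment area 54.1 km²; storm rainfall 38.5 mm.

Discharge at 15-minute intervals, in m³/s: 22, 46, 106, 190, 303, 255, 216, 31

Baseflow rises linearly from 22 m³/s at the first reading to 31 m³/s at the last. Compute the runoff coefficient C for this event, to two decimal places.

C ≈ 0.41

ΣQ_DR = 957.0 m³/s; V = ΣQ_DR·Δt = 8.613 × 10^5 m³.
Runoff depth d = V / A = 15.92 mm.
C = d / P = 15.92 / 38.5 = 0.41.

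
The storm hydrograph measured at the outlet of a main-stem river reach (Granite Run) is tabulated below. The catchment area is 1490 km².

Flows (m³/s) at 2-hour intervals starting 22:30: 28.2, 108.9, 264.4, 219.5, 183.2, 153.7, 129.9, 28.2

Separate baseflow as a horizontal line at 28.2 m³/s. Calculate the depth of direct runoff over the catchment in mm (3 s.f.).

Direct runoff: 0.0, 80.7, 236.2, 191.3, 155.0, 125.5, 101.7, 0.0 m³/s; ΣQ_DR = 890.4 m³/s.
V = ΣQ_DR · Δt = 890.4 × 7200 s = 6.411 × 10^6 m³.
Over A = 1490 km², depth = V / A = 4.30 mm.

d ≈ 4.30 mm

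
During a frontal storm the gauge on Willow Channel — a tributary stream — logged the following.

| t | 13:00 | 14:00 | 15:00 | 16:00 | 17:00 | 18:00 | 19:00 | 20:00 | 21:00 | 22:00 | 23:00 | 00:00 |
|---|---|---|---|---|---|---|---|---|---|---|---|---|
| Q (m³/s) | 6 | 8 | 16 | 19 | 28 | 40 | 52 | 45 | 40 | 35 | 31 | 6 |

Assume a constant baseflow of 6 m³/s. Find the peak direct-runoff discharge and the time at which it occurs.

Q_p = 46.0 m³/s at t = 19:00

Subtracting baseflow gives direct-runoff ordinates: 0.0, 2.0, 10.0, 13.0, 22.0, 34.0, 46.0, 39.0, 34.0, 29.0, 25.0, 0.0 m³/s.
The maximum is 46.0 m³/s, occurring at the reading for t = 19:00.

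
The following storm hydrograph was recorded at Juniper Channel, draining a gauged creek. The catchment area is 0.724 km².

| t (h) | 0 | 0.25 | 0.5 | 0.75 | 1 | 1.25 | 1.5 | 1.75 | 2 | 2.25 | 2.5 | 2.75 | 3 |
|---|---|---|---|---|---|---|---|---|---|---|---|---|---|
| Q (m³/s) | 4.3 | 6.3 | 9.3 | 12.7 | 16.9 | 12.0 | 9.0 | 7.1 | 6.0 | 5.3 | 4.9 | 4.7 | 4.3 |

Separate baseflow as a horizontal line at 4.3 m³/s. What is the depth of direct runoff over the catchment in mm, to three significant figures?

Direct runoff: 0.0, 2.0, 5.0, 8.4, 12.6, 7.7, 4.7, 2.8, 1.7, 1.0, 0.6, 0.4, 0.0 m³/s; ΣQ_DR = 46.90 m³/s.
V = ΣQ_DR · Δt = 46.90 × 900 s = 42210 m³.
Over A = 0.724 km², depth = V / A = 58.3 mm.

d ≈ 58.3 mm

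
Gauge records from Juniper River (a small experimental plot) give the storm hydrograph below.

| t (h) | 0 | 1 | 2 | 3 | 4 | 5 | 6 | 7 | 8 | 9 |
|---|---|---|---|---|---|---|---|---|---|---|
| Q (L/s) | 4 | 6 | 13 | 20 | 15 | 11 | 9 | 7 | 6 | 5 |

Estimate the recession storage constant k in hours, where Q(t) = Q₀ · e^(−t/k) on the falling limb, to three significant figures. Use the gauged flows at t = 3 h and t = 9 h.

k ≈ 4.33 h

On the falling limb, Q drops from 20 to 5 L/s between t = 3 h and t = 9 h (Δt = 6 h).
k = −Δt / ln(Q₂/Q₁) = −6 / ln(5/20) = 4.33 h.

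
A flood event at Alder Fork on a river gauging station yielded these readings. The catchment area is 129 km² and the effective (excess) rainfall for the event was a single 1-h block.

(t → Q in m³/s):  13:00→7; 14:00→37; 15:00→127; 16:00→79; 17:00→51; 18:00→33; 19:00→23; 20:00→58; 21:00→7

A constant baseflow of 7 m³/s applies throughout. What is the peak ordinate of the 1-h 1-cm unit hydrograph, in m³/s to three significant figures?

U_p ≈ 120 m³/s

Direct runoff: 0.0, 30.0, 120.0, 72.0, 44.0, 26.0, 16.0, 51.0, 0.0 m³/s; ΣQ_DR = 359.0 m³/s, peak = 120.0 m³/s.
Runoff depth d = ΣQ_DR·Δt / A = 359.0 × 3600 / (129 km²) = 10.02 mm.
The 1-cm UH is the DRH scaled by (10 mm)/d, so U_p = 120.0 × 10/10.02 = 120 m³/s.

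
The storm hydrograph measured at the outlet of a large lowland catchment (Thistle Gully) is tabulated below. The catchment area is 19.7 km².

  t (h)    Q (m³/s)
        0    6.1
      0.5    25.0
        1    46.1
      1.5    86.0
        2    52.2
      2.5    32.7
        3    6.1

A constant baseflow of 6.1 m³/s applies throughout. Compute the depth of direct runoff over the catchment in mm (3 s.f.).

d ≈ 19.3 mm

Direct runoff: 0.0, 18.9, 40.0, 79.9, 46.1, 26.6, 0.0 m³/s; ΣQ_DR = 211.5 m³/s.
V = ΣQ_DR · Δt = 211.5 × 1800 s = 3.807 × 10^5 m³.
Over A = 19.7 km², depth = V / A = 19.3 mm.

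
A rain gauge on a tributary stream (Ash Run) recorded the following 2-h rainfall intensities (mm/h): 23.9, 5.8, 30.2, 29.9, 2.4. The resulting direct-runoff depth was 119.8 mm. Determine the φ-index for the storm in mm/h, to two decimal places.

φ ≈ 8.03 mm/h

Only the 3 blocks with intensity above φ contribute runoff: 23.9, 30.2, 29.9 mm/h.
Σ(I−φ)·Δt = d  ⇒  (23.9+30.2+29.9 − 3φ)·2 = 119.8
φ = (84.00 − 119.8/2) / 3 = 8.03 mm/h.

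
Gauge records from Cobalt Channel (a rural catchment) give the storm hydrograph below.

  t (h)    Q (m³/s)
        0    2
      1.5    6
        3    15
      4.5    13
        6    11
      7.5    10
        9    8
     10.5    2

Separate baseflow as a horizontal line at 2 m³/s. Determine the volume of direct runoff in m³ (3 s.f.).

Direct-runoff ordinates (Q − Q_b): 0.0, 4.0, 13.0, 11.0, 9.0, 8.0, 6.0, 0.0 m³/s.
ΣQ_DR = 51.00 m³/s.
With Δt = 1.5 h = 5400 s, V = ΣQ_DR · Δt = 51.00 × 5400 = 2.75 × 10^5 m³.

V ≈ 2.75 × 10^5 m³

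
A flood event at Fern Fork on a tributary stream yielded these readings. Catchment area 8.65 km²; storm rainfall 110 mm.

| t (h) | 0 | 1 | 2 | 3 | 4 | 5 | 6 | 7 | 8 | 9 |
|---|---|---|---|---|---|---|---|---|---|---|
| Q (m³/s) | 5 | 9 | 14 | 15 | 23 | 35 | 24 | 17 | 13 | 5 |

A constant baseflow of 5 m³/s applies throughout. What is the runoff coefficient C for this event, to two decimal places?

ΣQ_DR = 110.0 m³/s; V = ΣQ_DR·Δt = 3.960 × 10^5 m³.
Runoff depth d = V / A = 45.78 mm.
C = d / P = 45.78 / 110 = 0.42.

C ≈ 0.42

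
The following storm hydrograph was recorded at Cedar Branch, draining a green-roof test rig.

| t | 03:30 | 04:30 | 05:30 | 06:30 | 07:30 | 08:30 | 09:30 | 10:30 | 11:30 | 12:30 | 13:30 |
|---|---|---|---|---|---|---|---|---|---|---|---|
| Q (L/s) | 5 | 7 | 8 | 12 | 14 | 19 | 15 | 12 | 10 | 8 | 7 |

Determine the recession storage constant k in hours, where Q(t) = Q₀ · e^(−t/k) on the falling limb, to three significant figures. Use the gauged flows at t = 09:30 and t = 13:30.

On the falling limb, Q drops from 15 to 7 L/s between t = 09:30 and t = 13:30 (Δt = 4 h).
k = −Δt / ln(Q₂/Q₁) = −4 / ln(7/15) = 5.25 h.

k ≈ 5.25 h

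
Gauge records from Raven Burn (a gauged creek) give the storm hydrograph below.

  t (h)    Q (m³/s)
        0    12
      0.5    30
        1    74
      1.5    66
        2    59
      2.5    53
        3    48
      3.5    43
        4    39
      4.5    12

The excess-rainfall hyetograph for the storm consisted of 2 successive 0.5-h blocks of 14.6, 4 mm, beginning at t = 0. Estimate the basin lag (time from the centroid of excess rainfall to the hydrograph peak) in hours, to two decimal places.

Centroid of excess rainfall: t_c = Σ P_i·t̄_i / ΣP_i = 0.3575 h (block centres at 0.25, 0.75 h).
Hydrograph peak occurs at t = 1 h, so basin lag t_L = 1 − 0.3575 = 0.64 h.

t_L ≈ 0.64 h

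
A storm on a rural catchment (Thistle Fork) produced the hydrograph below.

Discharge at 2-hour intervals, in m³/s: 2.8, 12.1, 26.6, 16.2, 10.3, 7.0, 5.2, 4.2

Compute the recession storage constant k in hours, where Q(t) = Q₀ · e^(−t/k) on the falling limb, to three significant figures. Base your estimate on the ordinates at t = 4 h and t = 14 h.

On the falling limb, Q drops from 26.6 to 4.2 m³/s between t = 4 h and t = 14 h (Δt = 10 h).
k = −Δt / ln(Q₂/Q₁) = −10 / ln(4.2/26.6) = 5.42 h.

k ≈ 5.42 h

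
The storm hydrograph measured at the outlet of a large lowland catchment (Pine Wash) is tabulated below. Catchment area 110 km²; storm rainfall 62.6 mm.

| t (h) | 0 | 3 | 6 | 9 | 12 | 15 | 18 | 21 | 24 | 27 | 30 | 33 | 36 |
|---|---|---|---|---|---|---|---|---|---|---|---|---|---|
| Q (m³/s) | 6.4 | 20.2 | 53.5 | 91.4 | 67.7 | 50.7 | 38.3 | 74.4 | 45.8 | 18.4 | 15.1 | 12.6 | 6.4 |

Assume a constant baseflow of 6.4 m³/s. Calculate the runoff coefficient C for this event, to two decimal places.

ΣQ_DR = 417.7 m³/s; V = ΣQ_DR·Δt = 4.511 × 10^6 m³.
Runoff depth d = V / A = 41.01 mm.
C = d / P = 41.01 / 62.6 = 0.66.

C ≈ 0.66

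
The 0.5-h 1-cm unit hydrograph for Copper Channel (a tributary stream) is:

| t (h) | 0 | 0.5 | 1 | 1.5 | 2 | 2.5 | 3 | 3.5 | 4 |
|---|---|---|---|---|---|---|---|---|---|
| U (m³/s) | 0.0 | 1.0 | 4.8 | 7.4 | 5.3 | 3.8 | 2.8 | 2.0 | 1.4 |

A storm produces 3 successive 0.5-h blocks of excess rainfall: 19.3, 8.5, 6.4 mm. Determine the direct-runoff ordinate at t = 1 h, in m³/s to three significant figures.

Q ≈ 10.1 m³/s

By discrete convolution, Q_j = Σ (P_i / 10 mm) · U_{j−i}.
At t = 1 h (j=2): Q = (19.3/10)·4.8 + (8.5/10)·1.0 + (6.4/10)·0.0 = 10.1 m³/s.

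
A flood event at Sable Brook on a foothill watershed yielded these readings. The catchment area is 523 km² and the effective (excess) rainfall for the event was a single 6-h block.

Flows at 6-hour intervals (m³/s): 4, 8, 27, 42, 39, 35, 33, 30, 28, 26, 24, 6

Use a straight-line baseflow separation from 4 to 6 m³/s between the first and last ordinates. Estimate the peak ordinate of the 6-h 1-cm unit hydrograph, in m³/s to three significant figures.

U_p ≈ 37.5 m³/s

Direct runoff: 0.00, 3.82, 22.64, 37.45, 34.27, 30.09, 27.91, 24.73, 22.55, 20.36, 18.18, 0.00 m³/s; ΣQ_DR = 242.0 m³/s, peak = 37.45 m³/s.
Runoff depth d = ΣQ_DR·Δt / A = 242.0 × 21600 / (523 km²) = 9.995 mm.
The 1-cm UH is the DRH scaled by (10 mm)/d, so U_p = 37.45 × 10/9.995 = 37.5 m³/s.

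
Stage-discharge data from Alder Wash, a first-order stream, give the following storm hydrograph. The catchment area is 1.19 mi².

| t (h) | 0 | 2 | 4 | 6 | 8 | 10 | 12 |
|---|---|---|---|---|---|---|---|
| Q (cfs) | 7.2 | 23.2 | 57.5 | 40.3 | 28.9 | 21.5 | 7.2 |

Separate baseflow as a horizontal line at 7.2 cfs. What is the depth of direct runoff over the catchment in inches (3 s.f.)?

Direct runoff: 0.0, 16.0, 50.3, 33.1, 21.7, 14.3, 0.0 cfs; ΣQ_DR = 135.4 cfs.
V = ΣQ_DR · Δt = 135.4 × 7200 s = 9.749 × 10^5 ft³.
Over A = 1.19 mi², depth = V / A = 0.353 in.

d ≈ 0.353 in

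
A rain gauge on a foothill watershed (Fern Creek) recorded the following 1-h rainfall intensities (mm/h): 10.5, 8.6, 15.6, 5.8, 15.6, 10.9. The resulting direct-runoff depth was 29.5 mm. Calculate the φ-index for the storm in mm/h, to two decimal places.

Only the 5 blocks with intensity above φ contribute runoff: 10.5, 8.6, 15.6, 15.6, 10.9 mm/h.
Σ(I−φ)·Δt = d  ⇒  (10.5+8.6+15.6+15.6+10.9 − 5φ)·1 = 29.5
φ = (61.20 − 29.5/1) / 5 = 6.34 mm/h.

φ ≈ 6.34 mm/h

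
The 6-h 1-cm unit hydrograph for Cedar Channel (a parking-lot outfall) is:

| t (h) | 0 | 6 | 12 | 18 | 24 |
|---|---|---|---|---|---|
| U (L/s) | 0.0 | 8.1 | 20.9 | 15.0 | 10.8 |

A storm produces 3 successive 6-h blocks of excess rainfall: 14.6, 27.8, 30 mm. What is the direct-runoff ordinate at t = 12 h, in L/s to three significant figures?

By discrete convolution, Q_j = Σ (P_i / 10 mm) · U_{j−i}.
At t = 12 h (j=2): Q = (14.6/10)·20.9 + (27.8/10)·8.1 + (30/10)·0.0 = 53.0 L/s.

Q ≈ 53.0 L/s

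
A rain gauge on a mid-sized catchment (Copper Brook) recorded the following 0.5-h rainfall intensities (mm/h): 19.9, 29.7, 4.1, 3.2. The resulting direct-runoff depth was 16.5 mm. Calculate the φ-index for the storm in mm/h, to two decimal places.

Only the 2 blocks with intensity above φ contribute runoff: 19.9, 29.7 mm/h.
Σ(I−φ)·Δt = d  ⇒  (19.9+29.7 − 2φ)·0.5 = 16.5
φ = (49.60 − 16.5/0.5) / 2 = 8.30 mm/h.

φ ≈ 8.30 mm/h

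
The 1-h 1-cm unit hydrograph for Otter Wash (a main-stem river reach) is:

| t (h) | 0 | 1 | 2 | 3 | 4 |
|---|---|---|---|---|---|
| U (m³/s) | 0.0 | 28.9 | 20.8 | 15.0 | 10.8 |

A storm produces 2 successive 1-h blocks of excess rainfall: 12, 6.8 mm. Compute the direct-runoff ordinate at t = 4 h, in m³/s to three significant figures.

By discrete convolution, Q_j = Σ (P_i / 10 mm) · U_{j−i}.
At t = 4 h (j=4): Q = (12/10)·10.8 + (6.8/10)·15.0 = 23.2 m³/s.

Q ≈ 23.2 m³/s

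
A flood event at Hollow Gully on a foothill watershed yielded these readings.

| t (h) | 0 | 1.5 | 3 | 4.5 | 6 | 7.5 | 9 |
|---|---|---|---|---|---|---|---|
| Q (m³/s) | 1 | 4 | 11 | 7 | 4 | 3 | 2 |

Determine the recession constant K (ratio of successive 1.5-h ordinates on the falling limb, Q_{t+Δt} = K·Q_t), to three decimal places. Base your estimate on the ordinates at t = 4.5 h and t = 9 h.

Using the recession-limb readings at t = 4.5 h and t = 9 h: Q falls from 7 to 2 m³/s over 3 intervals.
K = (Q₂/Q₁)^(1/3) = (2/7)^(1/3) = 0.659.

K ≈ 0.659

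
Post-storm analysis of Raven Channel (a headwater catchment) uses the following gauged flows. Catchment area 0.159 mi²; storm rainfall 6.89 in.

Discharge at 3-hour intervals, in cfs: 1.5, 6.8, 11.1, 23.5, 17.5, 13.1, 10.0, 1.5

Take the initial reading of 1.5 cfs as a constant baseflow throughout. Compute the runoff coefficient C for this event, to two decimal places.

ΣQ_DR = 73.00 cfs; V = ΣQ_DR·Δt = 7.884 × 10^5 ft³.
Runoff depth d = V / A = 2.134 in.
C = d / P = 2.134 / 6.89 = 0.31.

C ≈ 0.31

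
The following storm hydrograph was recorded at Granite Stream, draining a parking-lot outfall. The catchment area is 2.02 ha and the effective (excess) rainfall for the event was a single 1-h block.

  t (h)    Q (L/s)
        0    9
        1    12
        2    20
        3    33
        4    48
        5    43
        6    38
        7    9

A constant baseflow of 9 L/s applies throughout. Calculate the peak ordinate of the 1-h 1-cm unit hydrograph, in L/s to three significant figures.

U_p ≈ 15.6 L/s

Direct runoff: 0.0, 3.0, 11.0, 24.0, 39.0, 34.0, 29.0, 0.0 L/s; ΣQ_DR = 140.0 L/s, peak = 39.0 L/s.
Runoff depth d = ΣQ_DR·Δt / A = 140.0 × 3600 / (2.02 ha) = 24.95 mm.
The 1-cm UH is the DRH scaled by (10 mm)/d, so U_p = 39.0 × 10/24.95 = 15.6 L/s.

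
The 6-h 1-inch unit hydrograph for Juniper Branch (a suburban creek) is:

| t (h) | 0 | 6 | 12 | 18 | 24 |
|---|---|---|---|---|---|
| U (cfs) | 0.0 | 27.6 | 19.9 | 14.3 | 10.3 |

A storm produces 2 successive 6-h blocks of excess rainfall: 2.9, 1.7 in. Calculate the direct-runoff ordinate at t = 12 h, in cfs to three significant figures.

Q ≈ 105 cfs

By discrete convolution, Q_j = Σ (P_i / 1 in) · U_{j−i}.
At t = 12 h (j=2): Q = (2.9/1)·19.9 + (1.7/1)·27.6 = 105 cfs.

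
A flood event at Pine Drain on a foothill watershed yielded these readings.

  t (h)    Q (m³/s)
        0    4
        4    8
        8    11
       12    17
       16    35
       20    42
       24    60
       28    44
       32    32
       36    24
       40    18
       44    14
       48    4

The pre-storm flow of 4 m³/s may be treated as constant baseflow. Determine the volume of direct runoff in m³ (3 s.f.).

V ≈ 3.76 × 10^6 m³

Direct-runoff ordinates (Q − Q_b): 0.0, 4.0, 7.0, 13.0, 31.0, 38.0, 56.0, 40.0, 28.0, 20.0, 14.0, 10.0, 0.0 m³/s.
ΣQ_DR = 261.0 m³/s.
With Δt = 4 h = 14400 s, V = ΣQ_DR · Δt = 261.0 × 14400 = 3.76 × 10^6 m³.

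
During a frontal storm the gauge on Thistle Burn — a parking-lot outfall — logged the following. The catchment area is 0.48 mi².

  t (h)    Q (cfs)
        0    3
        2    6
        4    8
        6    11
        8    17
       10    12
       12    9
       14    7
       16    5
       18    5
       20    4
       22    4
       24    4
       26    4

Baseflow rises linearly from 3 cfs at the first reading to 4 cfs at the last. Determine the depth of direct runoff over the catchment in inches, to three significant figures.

Direct runoff: 0.00, 2.92, 4.85, 7.77, 13.69, 8.62, 5.54, 3.46, 1.38, 1.31, 0.23, 0.15, 0.08, 0.00 cfs; ΣQ_DR = 50.00 cfs.
V = ΣQ_DR · Δt = 50.00 × 7200 s = 3.600 × 10^5 ft³.
Over A = 0.48 mi², depth = V / A = 0.323 in.

d ≈ 0.323 in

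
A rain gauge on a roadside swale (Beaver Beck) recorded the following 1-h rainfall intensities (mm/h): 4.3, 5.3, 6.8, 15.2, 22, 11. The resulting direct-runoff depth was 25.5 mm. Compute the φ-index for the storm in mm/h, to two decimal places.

φ ≈ 7.57 mm/h

Only the 3 blocks with intensity above φ contribute runoff: 15.2, 22, 11 mm/h.
Σ(I−φ)·Δt = d  ⇒  (15.2+22+11 − 3φ)·1 = 25.5
φ = (48.20 − 25.5/1) / 3 = 7.57 mm/h.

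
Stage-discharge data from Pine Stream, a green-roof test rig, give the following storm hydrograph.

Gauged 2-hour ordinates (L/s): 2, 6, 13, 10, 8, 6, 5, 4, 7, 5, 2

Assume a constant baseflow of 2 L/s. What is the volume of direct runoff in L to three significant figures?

V ≈ 3.31 × 10^5 L

Direct-runoff ordinates (Q − Q_b): 0.0, 4.0, 11.0, 8.0, 6.0, 4.0, 3.0, 2.0, 5.0, 3.0, 0.0 L/s.
ΣQ_DR = 46.00 L/s.
With Δt = 2 h = 7200 s, V = ΣQ_DR · Δt = 46.00 × 7200 = 3.31 × 10^5 L.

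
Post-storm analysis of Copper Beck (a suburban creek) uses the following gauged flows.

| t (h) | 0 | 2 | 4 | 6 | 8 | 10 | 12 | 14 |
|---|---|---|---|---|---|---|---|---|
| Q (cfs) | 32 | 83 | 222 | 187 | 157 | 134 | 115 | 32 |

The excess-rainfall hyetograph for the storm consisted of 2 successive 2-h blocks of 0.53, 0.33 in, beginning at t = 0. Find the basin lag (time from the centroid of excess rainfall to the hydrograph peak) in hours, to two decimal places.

Centroid of excess rainfall: t_c = Σ P_i·t̄_i / ΣP_i = 1.7674 h (block centres at 1, 3 h).
Hydrograph peak occurs at t = 4 h, so basin lag t_L = 4 − 1.7674 = 2.23 h.

t_L ≈ 2.23 h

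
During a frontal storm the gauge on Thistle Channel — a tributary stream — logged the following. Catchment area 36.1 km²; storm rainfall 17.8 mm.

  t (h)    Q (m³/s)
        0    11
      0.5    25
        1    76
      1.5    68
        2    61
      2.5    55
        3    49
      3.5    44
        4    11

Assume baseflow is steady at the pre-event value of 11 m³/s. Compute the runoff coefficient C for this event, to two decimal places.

ΣQ_DR = 301.0 m³/s; V = ΣQ_DR·Δt = 5.418 × 10^5 m³.
Runoff depth d = V / A = 15.01 mm.
C = d / P = 15.01 / 17.8 = 0.84.

C ≈ 0.84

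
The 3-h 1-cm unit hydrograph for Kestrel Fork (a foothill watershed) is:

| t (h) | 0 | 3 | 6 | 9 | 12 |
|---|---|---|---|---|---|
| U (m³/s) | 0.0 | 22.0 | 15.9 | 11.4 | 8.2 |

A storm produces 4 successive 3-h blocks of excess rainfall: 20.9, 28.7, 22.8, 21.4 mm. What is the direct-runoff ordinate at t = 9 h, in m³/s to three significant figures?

By discrete convolution, Q_j = Σ (P_i / 10 mm) · U_{j−i}.
At t = 9 h (j=3): Q = (20.9/10)·11.4 + (28.7/10)·15.9 + (22.8/10)·22.0 + (21.4/10)·0.0 = 120 m³/s.

Q ≈ 120 m³/s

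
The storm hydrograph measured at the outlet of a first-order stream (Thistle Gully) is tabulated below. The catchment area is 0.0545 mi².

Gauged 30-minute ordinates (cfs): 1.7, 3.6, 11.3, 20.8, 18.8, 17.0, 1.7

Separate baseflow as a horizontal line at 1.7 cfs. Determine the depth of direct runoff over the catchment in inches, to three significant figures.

d ≈ 0.896 in

Direct runoff: 0.0, 1.9, 9.6, 19.1, 17.1, 15.3, 0.0 cfs; ΣQ_DR = 63.00 cfs.
V = ΣQ_DR · Δt = 63.00 × 1800 s = 1.134 × 10^5 ft³.
Over A = 0.0545 mi², depth = V / A = 0.896 in.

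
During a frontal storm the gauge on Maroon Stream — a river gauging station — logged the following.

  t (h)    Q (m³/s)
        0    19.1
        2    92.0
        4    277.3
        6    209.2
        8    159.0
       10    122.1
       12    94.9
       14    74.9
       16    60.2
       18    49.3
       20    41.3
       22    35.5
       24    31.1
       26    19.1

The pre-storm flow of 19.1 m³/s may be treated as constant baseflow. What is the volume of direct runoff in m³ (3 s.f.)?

Direct-runoff ordinates (Q − Q_b): 0.0, 72.9, 258.2, 190.1, 139.9, 103.0, 75.8, 55.8, 41.1, 30.2, 22.2, 16.4, 12.0, 0.0 m³/s.
ΣQ_DR = 1018 m³/s.
With Δt = 2 h = 7200 s, V = ΣQ_DR · Δt = 1018 × 7200 = 7.33 × 10^6 m³.

V ≈ 7.33 × 10^6 m³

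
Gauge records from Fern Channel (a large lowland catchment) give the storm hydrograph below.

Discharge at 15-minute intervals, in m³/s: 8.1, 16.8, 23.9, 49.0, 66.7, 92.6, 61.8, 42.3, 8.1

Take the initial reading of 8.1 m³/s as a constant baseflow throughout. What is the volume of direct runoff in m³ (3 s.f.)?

Direct-runoff ordinates (Q − Q_b): 0.0, 8.7, 15.8, 40.9, 58.6, 84.5, 53.7, 34.2, 0.0 m³/s.
ΣQ_DR = 296.4 m³/s.
With Δt = 0.25 h = 900 s, V = ΣQ_DR · Δt = 296.4 × 900 = 2.67 × 10^5 m³.

V ≈ 2.67 × 10^5 m³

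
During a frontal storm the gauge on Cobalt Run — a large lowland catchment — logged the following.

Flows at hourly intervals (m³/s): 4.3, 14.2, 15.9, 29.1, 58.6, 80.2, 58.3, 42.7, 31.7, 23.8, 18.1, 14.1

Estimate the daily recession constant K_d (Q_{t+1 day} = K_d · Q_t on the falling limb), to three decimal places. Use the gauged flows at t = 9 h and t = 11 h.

Between t = 9 h and t = 11 h the flow falls from 23.8 to 14.1 m³/s over 2×1 h = 2 h.
Per-interval ratio K = (14.1/23.8)^(1/2) = 0.7697; K_d = K^(24/1) = 0.002.

K_d ≈ 0.002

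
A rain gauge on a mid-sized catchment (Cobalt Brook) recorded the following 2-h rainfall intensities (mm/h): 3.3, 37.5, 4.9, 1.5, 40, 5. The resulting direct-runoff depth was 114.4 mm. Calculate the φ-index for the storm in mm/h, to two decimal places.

φ ≈ 10.15 mm/h

Only the 2 blocks with intensity above φ contribute runoff: 37.5, 40 mm/h.
Σ(I−φ)·Δt = d  ⇒  (37.5+40 − 2φ)·2 = 114.4
φ = (77.50 − 114.4/2) / 2 = 10.15 mm/h.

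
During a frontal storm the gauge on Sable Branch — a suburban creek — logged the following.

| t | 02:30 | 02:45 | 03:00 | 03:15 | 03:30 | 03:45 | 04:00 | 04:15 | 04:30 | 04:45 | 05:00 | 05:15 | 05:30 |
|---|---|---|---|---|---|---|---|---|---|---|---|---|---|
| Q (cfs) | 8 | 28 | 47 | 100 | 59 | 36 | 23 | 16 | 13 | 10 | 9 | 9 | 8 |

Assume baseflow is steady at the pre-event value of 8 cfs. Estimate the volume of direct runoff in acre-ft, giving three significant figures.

Direct-runoff ordinates (Q − Q_b): 0.0, 20.0, 39.0, 92.0, 51.0, 28.0, 15.0, 8.0, 5.0, 2.0, 1.0, 1.0, 0.0 cfs.
ΣQ_DR = 262.0 cfs.
With Δt = 0.25 h = 900 s, V = ΣQ_DR · Δt = 262.0 × 900 = 2.36 × 10^5 ft³ = 5.41 acre-ft.

V ≈ 5.41 acre-ft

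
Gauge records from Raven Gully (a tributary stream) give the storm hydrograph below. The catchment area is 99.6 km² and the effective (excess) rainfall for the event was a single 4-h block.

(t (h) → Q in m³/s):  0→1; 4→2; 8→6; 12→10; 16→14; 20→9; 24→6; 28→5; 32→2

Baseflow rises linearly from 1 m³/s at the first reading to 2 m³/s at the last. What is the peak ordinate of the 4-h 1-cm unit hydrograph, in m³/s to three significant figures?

Direct runoff: 0.00, 0.88, 4.75, 8.62, 12.50, 7.38, 4.25, 3.12, 0.00 m³/s; ΣQ_DR = 41.50 m³/s, peak = 12.50 m³/s.
Runoff depth d = ΣQ_DR·Δt / A = 41.50 × 14400 / (99.6 km²) = 6.000 mm.
The 1-cm UH is the DRH scaled by (10 mm)/d, so U_p = 12.50 × 10/6.000 = 20.8 m³/s.

U_p ≈ 20.8 m³/s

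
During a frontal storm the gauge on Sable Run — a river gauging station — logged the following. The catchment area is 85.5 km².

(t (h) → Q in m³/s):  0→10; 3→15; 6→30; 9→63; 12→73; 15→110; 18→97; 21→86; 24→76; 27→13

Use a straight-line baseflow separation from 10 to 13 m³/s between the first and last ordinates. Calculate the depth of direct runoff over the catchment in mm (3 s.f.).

d ≈ 57.9 mm

Direct runoff: 0.00, 4.67, 19.33, 52.00, 61.67, 98.33, 85.00, 73.67, 63.33, 0.00 m³/s; ΣQ_DR = 458.0 m³/s.
V = ΣQ_DR · Δt = 458.0 × 10800 s = 4.946 × 10^6 m³.
Over A = 85.5 km², depth = V / A = 57.9 mm.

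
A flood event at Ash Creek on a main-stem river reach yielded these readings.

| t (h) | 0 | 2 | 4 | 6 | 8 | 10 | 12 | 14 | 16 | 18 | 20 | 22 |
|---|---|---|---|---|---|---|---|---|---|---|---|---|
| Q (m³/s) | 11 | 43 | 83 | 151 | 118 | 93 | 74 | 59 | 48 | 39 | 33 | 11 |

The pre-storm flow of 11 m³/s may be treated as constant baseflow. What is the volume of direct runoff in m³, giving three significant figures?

V ≈ 4.54 × 10^6 m³

Direct-runoff ordinates (Q − Q_b): 0.0, 32.0, 72.0, 140.0, 107.0, 82.0, 63.0, 48.0, 37.0, 28.0, 22.0, 0.0 m³/s.
ΣQ_DR = 631.0 m³/s.
With Δt = 2 h = 7200 s, V = ΣQ_DR · Δt = 631.0 × 7200 = 4.54 × 10^6 m³.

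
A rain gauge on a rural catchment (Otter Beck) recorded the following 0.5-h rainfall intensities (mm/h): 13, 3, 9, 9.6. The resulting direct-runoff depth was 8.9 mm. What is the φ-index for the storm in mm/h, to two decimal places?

φ ≈ 4.60 mm/h

Only the 3 blocks with intensity above φ contribute runoff: 13, 9, 9.6 mm/h.
Σ(I−φ)·Δt = d  ⇒  (13+9+9.6 − 3φ)·0.5 = 8.9
φ = (31.60 − 8.9/0.5) / 3 = 4.60 mm/h.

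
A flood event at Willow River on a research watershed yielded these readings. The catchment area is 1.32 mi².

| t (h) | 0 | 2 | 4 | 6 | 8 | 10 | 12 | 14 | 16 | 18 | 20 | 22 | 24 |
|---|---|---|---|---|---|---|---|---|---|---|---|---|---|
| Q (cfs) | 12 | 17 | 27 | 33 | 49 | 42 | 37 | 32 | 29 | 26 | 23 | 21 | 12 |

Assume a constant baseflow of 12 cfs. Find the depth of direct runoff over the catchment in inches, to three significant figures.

d ≈ 0.479 in

Direct runoff: 0.0, 5.0, 15.0, 21.0, 37.0, 30.0, 25.0, 20.0, 17.0, 14.0, 11.0, 9.0, 0.0 cfs; ΣQ_DR = 204.0 cfs.
V = ΣQ_DR · Δt = 204.0 × 7200 s = 1.469 × 10^6 ft³.
Over A = 1.32 mi², depth = V / A = 0.479 in.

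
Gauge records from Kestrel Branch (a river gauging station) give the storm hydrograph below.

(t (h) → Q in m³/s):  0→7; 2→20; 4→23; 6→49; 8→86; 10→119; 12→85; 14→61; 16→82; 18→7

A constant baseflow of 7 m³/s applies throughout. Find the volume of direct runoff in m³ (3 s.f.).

Direct-runoff ordinates (Q − Q_b): 0.0, 13.0, 16.0, 42.0, 79.0, 112.0, 78.0, 54.0, 75.0, 0.0 m³/s.
ΣQ_DR = 469.0 m³/s.
With Δt = 2 h = 7200 s, V = ΣQ_DR · Δt = 469.0 × 7200 = 3.38 × 10^6 m³.

V ≈ 3.38 × 10^6 m³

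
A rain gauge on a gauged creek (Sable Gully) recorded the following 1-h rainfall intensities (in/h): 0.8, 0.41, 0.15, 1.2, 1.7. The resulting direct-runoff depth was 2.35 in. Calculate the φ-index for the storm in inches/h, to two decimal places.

φ ≈ 0.45 in/h

Only the 3 blocks with intensity above φ contribute runoff: 0.8, 1.2, 1.7 in/h.
Σ(I−φ)·Δt = d  ⇒  (0.8+1.2+1.7 − 3φ)·1 = 2.35
φ = (3.700 − 2.35/1) / 3 = 0.45 in/h.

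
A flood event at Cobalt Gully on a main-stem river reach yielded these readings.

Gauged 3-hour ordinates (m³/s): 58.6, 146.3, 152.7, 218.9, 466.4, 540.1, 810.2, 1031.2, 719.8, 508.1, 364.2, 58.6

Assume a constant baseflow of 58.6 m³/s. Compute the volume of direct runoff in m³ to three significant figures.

V ≈ 4.72 × 10^7 m³

Direct-runoff ordinates (Q − Q_b): 0.0, 87.7, 94.1, 160.3, 407.8, 481.5, 751.6, 972.6, 661.2, 449.5, 305.6, 0.0 m³/s.
ΣQ_DR = 4372 m³/s.
With Δt = 3 h = 10800 s, V = ΣQ_DR · Δt = 4372 × 10800 = 4.72 × 10^7 m³.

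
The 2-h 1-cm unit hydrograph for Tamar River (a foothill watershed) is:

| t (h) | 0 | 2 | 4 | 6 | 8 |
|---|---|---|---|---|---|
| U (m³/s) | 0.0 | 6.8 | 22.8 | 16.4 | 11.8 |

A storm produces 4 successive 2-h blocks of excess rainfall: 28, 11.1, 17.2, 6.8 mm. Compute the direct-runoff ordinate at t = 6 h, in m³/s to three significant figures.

Q ≈ 82.9 m³/s

By discrete convolution, Q_j = Σ (P_i / 10 mm) · U_{j−i}.
At t = 6 h (j=3): Q = (28/10)·16.4 + (11.1/10)·22.8 + (17.2/10)·6.8 + (6.8/10)·0.0 = 82.9 m³/s.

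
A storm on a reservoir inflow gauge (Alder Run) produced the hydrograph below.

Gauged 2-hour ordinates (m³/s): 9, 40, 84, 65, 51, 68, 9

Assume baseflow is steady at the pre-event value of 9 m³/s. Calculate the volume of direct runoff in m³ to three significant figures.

Direct-runoff ordinates (Q − Q_b): 0.0, 31.0, 75.0, 56.0, 42.0, 59.0, 0.0 m³/s.
ΣQ_DR = 263.0 m³/s.
With Δt = 2 h = 7200 s, V = ΣQ_DR · Δt = 263.0 × 7200 = 1.89 × 10^6 m³.

V ≈ 1.89 × 10^6 m³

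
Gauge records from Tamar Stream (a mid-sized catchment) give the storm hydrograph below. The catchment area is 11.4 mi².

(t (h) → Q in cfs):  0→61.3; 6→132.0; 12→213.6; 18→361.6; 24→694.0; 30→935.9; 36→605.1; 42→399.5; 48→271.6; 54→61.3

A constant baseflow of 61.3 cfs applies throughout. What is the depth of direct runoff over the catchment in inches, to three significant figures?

Direct runoff: 0.0, 70.7, 152.3, 300.3, 632.7, 874.6, 543.8, 338.2, 210.3, 0.0 cfs; ΣQ_DR = 3123 cfs.
V = ΣQ_DR · Δt = 3123 × 21600 s = 6.745 × 10^7 ft³.
Over A = 11.4 mi², depth = V / A = 2.55 in.

d ≈ 2.55 in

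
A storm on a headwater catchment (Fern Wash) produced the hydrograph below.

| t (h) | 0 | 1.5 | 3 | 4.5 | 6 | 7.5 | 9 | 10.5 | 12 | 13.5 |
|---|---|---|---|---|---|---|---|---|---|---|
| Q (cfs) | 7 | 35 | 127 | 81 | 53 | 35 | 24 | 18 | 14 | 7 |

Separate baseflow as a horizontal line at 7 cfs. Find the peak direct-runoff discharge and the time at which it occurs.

Q_p = 120.0 cfs at t = 3 h

Subtracting baseflow gives direct-runoff ordinates: 0.0, 28.0, 120.0, 74.0, 46.0, 28.0, 17.0, 11.0, 7.0, 0.0 cfs.
The maximum is 120.0 cfs, occurring at the reading for t = 3 h.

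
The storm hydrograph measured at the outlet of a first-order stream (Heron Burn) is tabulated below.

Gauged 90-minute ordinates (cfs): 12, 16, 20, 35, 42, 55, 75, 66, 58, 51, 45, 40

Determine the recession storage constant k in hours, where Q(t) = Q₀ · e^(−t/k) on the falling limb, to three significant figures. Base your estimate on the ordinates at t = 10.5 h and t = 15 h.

On the falling limb, Q drops from 66 to 45 cfs between t = 10.5 h and t = 15 h (Δt = 4.5 h).
k = −Δt / ln(Q₂/Q₁) = −4.5 / ln(45/66) = 11.7 h.

k ≈ 11.7 h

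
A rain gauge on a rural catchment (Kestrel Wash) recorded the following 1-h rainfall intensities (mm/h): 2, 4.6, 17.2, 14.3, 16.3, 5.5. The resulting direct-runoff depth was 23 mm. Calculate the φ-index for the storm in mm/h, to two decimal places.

φ ≈ 8.27 mm/h

Only the 3 blocks with intensity above φ contribute runoff: 17.2, 14.3, 16.3 mm/h.
Σ(I−φ)·Δt = d  ⇒  (17.2+14.3+16.3 − 3φ)·1 = 23
φ = (47.80 − 23/1) / 3 = 8.27 mm/h.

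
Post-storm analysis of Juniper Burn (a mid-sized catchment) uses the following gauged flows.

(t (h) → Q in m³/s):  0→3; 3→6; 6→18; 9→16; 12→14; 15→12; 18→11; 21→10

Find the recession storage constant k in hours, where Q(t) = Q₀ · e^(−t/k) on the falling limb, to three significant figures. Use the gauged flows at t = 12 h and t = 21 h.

k ≈ 26.7 h

On the falling limb, Q drops from 14 to 10 m³/s between t = 12 h and t = 21 h (Δt = 9 h).
k = −Δt / ln(Q₂/Q₁) = −9 / ln(10/14) = 26.7 h.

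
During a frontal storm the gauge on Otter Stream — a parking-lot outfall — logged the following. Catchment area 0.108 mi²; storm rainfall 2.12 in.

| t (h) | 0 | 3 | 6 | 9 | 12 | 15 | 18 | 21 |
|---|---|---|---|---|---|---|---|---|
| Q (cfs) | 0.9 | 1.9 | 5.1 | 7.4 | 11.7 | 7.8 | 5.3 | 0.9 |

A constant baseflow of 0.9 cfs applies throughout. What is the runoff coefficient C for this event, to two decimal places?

ΣQ_DR = 33.80 cfs; V = ΣQ_DR·Δt = 3.650 × 10^5 ft³.
Runoff depth d = V / A = 1.455 in.
C = d / P = 1.455 / 2.12 = 0.69.

C ≈ 0.69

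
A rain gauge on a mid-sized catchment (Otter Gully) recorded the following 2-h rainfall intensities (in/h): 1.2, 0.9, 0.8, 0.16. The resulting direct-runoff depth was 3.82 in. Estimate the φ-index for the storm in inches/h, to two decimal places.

φ ≈ 0.33 in/h

Only the 3 blocks with intensity above φ contribute runoff: 1.2, 0.9, 0.8 in/h.
Σ(I−φ)·Δt = d  ⇒  (1.2+0.9+0.8 − 3φ)·2 = 3.82
φ = (2.900 − 3.82/2) / 3 = 0.33 in/h.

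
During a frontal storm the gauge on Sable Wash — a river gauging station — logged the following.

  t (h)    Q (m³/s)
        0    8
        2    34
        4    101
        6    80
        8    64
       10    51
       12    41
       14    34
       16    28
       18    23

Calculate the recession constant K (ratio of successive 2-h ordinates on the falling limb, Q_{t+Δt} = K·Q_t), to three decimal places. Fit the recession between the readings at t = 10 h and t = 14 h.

Using the recession-limb readings at t = 10 h and t = 14 h: Q falls from 51 to 34 m³/s over 2 intervals.
K = (Q₂/Q₁)^(1/2) = (34/51)^(1/2) = 0.816.

K ≈ 0.816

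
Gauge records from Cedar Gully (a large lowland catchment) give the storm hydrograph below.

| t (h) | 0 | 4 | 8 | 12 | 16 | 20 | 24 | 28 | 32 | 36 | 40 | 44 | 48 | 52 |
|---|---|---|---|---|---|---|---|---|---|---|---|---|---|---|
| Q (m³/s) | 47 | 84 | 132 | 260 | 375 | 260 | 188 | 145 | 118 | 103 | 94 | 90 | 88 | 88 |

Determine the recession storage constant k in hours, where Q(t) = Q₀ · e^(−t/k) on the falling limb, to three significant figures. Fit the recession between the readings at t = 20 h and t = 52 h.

k ≈ 29.5 h

On the falling limb, Q drops from 260 to 88 m³/s between t = 20 h and t = 52 h (Δt = 32 h).
k = −Δt / ln(Q₂/Q₁) = −32 / ln(88/260) = 29.5 h.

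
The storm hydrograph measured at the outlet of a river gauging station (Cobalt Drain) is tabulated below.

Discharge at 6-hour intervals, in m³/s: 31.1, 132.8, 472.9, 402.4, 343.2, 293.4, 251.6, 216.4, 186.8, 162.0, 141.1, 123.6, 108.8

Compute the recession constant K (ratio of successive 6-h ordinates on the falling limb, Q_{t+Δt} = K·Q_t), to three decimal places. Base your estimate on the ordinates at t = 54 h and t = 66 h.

Using the recession-limb readings at t = 54 h and t = 66 h: Q falls from 162.0 to 123.6 m³/s over 2 intervals.
K = (Q₂/Q₁)^(1/2) = (123.6/162.0)^(1/2) = 0.873.

K ≈ 0.873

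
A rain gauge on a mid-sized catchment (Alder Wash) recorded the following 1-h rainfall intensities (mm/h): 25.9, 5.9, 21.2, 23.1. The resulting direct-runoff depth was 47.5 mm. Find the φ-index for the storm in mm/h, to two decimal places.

φ ≈ 7.57 mm/h

Only the 3 blocks with intensity above φ contribute runoff: 25.9, 21.2, 23.1 mm/h.
Σ(I−φ)·Δt = d  ⇒  (25.9+21.2+23.1 − 3φ)·1 = 47.5
φ = (70.20 − 47.5/1) / 3 = 7.57 mm/h.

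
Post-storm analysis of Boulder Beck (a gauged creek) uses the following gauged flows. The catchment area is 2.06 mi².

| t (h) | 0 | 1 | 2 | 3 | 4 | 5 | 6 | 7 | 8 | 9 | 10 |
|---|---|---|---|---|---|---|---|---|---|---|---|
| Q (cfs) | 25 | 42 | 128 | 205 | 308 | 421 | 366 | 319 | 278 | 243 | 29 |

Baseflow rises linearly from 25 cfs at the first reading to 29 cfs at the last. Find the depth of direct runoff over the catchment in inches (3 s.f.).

Direct runoff: 0.00, 16.60, 102.20, 178.80, 281.40, 394.00, 338.60, 291.20, 249.80, 214.40, 0.00 cfs; ΣQ_DR = 2067 cfs.
V = ΣQ_DR · Δt = 2067 × 3600 s = 7.441 × 10^6 ft³.
Over A = 2.06 mi², depth = V / A = 1.55 in.

d ≈ 1.55 in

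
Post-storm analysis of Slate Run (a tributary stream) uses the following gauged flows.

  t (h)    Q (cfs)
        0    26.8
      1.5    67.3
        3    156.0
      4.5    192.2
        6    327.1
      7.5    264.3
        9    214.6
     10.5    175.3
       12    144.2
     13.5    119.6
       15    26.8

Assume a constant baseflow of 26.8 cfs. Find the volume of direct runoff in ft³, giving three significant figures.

V ≈ 7.66 × 10^6 ft³

Direct-runoff ordinates (Q − Q_b): 0.0, 40.5, 129.2, 165.4, 300.3, 237.5, 187.8, 148.5, 117.4, 92.8, 0.0 cfs.
ΣQ_DR = 1419 cfs.
With Δt = 1.5 h = 5400 s, V = ΣQ_DR · Δt = 1419 × 5400 = 7.66 × 10^6 ft³.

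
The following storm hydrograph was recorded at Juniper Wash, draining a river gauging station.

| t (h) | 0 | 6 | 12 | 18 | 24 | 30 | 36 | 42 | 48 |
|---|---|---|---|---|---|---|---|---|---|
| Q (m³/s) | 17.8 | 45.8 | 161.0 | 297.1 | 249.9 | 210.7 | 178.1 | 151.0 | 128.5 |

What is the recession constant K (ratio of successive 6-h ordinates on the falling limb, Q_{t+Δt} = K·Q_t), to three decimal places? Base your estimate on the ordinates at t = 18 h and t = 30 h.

K ≈ 0.842

Using the recession-limb readings at t = 18 h and t = 30 h: Q falls from 297.1 to 210.7 m³/s over 2 intervals.
K = (Q₂/Q₁)^(1/2) = (210.7/297.1)^(1/2) = 0.842.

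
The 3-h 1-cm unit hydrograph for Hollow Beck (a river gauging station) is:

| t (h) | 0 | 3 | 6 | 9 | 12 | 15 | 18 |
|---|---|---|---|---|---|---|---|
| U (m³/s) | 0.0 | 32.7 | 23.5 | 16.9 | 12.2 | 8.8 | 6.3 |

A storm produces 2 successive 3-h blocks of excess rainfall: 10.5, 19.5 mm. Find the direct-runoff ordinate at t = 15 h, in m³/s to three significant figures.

Q ≈ 33.0 m³/s

By discrete convolution, Q_j = Σ (P_i / 10 mm) · U_{j−i}.
At t = 15 h (j=5): Q = (10.5/10)·8.8 + (19.5/10)·12.2 = 33.0 m³/s.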